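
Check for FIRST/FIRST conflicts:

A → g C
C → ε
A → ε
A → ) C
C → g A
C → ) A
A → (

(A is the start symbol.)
A FIRST/FIRST conflict occurs when two productions N → α and N → β for the same non-terminal have FIRST(α) ∩ FIRST(β) ≠ ∅ (with ε ∈ FIRST of a nullable right-hand side, so two nullable alternatives also conflict).

Productions for A:
  A → g C: FIRST = { 'g' }
  A → ε: FIRST = { ε }
  A → ) C: FIRST = { ')' }
  A → (: FIRST = { '(' }
Productions for C:
  C → ε: FIRST = { ε }
  C → g A: FIRST = { 'g' }
  C → ) A: FIRST = { ')' }

All alternatives of each non-terminal have pairwise disjoint FIRST sets.

Answer: No FIRST/FIRST conflicts.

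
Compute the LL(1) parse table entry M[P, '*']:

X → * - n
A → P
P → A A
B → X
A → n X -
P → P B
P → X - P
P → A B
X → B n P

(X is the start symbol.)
To find M[P, '*'], we find productions for P where '*' is in the predict set (PREDICT(N → α) = (FIRST(α) \ {ε}) ∪ (FOLLOW(N) if α ⇒* ε)).

Relevant sets:
  FIRST(A) = { '*', 'n' }
  FIRST(P) = { '*', 'n' }
  FIRST(X) = { '*' }

P → A A: PREDICT = { '*', 'n' }
  '*' is in predict set, so this production goes in M[P, '*']
P → P B: PREDICT = { '*', 'n' }
  '*' is in predict set, so this production goes in M[P, '*']
P → X - P: PREDICT = { '*' }
  '*' is in predict set, so this production goes in M[P, '*']
P → A B: PREDICT = { '*', 'n' }
  '*' is in predict set, so this production goes in M[P, '*']

M[P, '*'] = P → A A, P → P B, P → X - P, P → A B  (a multiply-defined cell — the grammar is not LL(1))

Answer: P → A A, P → P B, P → X - P, P → A B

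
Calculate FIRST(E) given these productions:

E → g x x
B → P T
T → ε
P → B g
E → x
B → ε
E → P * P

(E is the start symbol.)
{ 'g', 'x' }

FIRST sets of the other non-terminals involved (by the same procedure, iterated to a fixed point):
  FIRST(P) = { 'g' }

From E → g x x:
  - g is a terminal: add 'g' and stop
From E → x:
  - x is a terminal: add 'x' and stop
From E → P * P:
  - P is a non-terminal: add FIRST(P) \ {ε} = { 'g' }
    P is not nullable, so stop

Collecting: FIRST(E) = { 'g', 'x' }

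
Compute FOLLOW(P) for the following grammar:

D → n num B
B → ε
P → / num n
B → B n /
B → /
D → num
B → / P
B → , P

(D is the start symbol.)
In B → / P: P is at the end, add FOLLOW(B)
In B → , P: P is at the end, add FOLLOW(B)

The FOLLOW sets referred to above (computed the same way, to a fixed point):
  FOLLOW(B) = { $, 'n' }

Taking the union: FOLLOW(P) = { $, 'n' }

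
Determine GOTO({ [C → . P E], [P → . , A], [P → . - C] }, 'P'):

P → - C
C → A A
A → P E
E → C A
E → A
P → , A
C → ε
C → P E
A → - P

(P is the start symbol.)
{ [A → . - P], [A → . P E], [C → . A A], [C → . P E], [C → .], [C → P . E], [E → . A], [E → . C A], [P → . , A], [P → . - C] }

GOTO(I, 'P') = CLOSURE({ [A → αX.β] : [A → α.Xβ] ∈ I, X = 'P' })

Items with dot before 'P', with the dot advanced:
  [C → . P E] → [C → P . E]
Closure of the advanced items:
  [C → P . E] has the dot before E: add [E → . C A], [E → . A]
  [E → . C A] has the dot before C: add [C → . A A], [C → .], [C → . P E]
  [E → . A] has the dot before A: add [A → . P E], [A → . - P]
  [C → . P E] has the dot before P: add [P → . - C], [P → . , A]

GOTO = { [A → . - P], [A → . P E], [C → . A A], [C → . P E], [C → .], [C → P . E], [E → . A], [E → . C A], [P → . , A], [P → . - C] }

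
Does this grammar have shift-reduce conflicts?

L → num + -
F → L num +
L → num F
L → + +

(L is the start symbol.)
No shift-reduce conflicts

Augment with L' → L and build the canonical LR(0) collection (I0 = CLOSURE({[L' → . L]}), then GOTO on every symbol after a dot until no new states appear). It has 11 states:
  I0: { [L → . + +], [L → . num + -], [L → . num F], [L' → . L] }  — shift
  I1: { [L → + . +] }  — shift
  I2: { [L' → L .] }  — accept
  I3: { [F → . L num +], [L → . + +], [L → . num + -], [L → . num F], [L → num . + -], [L → num . F] }  — shift
  I4: { [L → + . +], [L → num + . -] }  — shift
  I5: { [L → num F .] }  — reduce
  I6: { [F → L . num +] }  — shift
  I7: { [F → L num . +] }  — shift
  I8: { [F → L num + .] }  — reduce
  I9: { [L → + + .] }  — reduce
  I10: { [L → num + - .] }  — reduce

No state contains both a complete item and a shift item.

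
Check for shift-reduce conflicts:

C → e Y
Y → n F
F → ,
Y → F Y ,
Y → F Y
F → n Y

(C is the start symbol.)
A shift-reduce conflict occurs when an LR(0) state has both:
  - a complete (reduce) item [A → α .] (dot at the end), and
  - a shift item [B → β . c γ] (dot before a terminal).

Augment with C' → C and build the canonical LR(0) collection (I0 = CLOSURE({[C' → . C]}), then GOTO on every symbol after a dot until no new states appear). It has 11 states:
  I0: { [C → . e Y], [C' → . C] }  — shift
  I1: { [C' → C .] }  — accept
  I2: { [C → e . Y], [F → . ,], [F → . n Y], [Y → . F Y ,], [Y → . F Y], [Y → . n F] }  — shift
  I3: { [F → , .] }  — reduce
  I4: { [F → . ,], [F → . n Y], [Y → . F Y ,], [Y → . F Y], [Y → . n F], [Y → F . Y ,], [Y → F . Y] }  — shift
  I5: { [C → e Y .] }  — reduce
  I6: { [F → . ,], [F → . n Y], [F → n . Y], [Y → . F Y ,], [Y → . F Y], [Y → . n F], [Y → n . F] }  — shift
  I7: { [F → . ,], [F → . n Y], [Y → . F Y ,], [Y → . F Y], [Y → . n F], [Y → F . Y ,], [Y → F . Y], [Y → n F .] }  — shift, reduce
  I8: { [F → n Y .] }  — reduce
  I9: { [Y → F Y . ,], [Y → F Y .] }  — shift, reduce
  I10: { [Y → F Y , .] }  — reduce

I7 contains reduce item [Y → n F .] and shift items [F → . ,], [F → . n Y], [Y → . n F] — shift-reduce conflict.
I9 contains reduce item [Y → F Y .] and shift item [Y → F Y . ,] — shift-reduce conflict.

Answer: Yes — I7: [Y → n F .] vs [F → . ,]; I9: [Y → F Y .] vs [Y → F Y . ,]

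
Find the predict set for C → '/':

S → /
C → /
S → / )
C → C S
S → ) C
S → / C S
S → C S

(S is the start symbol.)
PREDICT(C → '/') = (FIRST(RHS) \ {ε}) ∪ (FOLLOW(C) if ε ∈ FIRST(RHS), i.e. RHS ⇒* ε)
FIRST('/') = { '/' }
ε ∉ FIRST('/'), so FOLLOW(C) is not added.
PREDICT(C → '/') = { '/' }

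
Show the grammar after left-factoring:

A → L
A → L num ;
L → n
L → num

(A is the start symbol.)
Left-factoring transforms A → αβ₁ | αβ₂ into A → αA' and A' → β₁ | β₂
(α is the longest common prefix among the alternatives). Repeat until
no nonterminal has two alternatives with a common prefix.

Round 1: A has alternatives sharing prefix 'L'. Introduce A': A → L A'
  Add: A' → ε
  Add: A' → num ;

No remaining common prefixes — done.

Resulting grammar:
A → L A'
A' → ε
A' → num ;
L → n
L → num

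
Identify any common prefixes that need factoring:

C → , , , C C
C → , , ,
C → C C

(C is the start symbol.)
Left-factoring is needed when two productions for the same non-terminal
share a common prefix on the right-hand side.

Productions for C:
  C → , , , C C
  C → , , ,
  C → C C

Found common prefix ', , ,' in productions for C

Answer: Yes, C has productions with common prefix ', , ,'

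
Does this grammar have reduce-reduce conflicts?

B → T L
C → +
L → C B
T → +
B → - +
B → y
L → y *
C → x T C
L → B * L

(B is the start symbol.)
A reduce-reduce conflict occurs when an LR(0) state has two complete items [A → α .] and [B → β .] — both call for a reduction, and with no lookahead the parser cannot choose between them.

Augment with B' → B and build the canonical LR(0) collection (I0 = CLOSURE({[B' → . B]}), then GOTO on every symbol after a dot until no new states appear). It has 20 states:
  I0: { [B → . - +], [B → . T L], [B → . y], [B' → . B], [T → . +] }  — shift
  I1: { [T → + .] }  — reduce
  I2: { [B → - . +] }  — shift
  I3: { [B' → B .] }  — accept
  I4: { [B → . - +], [B → . T L], [B → . y], [B → T . L], [C → . +], [C → . x T C], [L → . B * L], [L → . C B], [L → . y *], [T → . +] }  — shift
  I5: { [B → y .] }  — reduce
  I6: { [C → + .], [T → + .] }  — 2 reduces
  I7: { [L → B . * L] }  — shift
  I8: { [B → . - +], [B → . T L], [B → . y], [L → C . B], [T → . +] }  — shift
  I9: { [B → T L .] }  — reduce
  I10: { [C → x . T C], [T → . +] }  — shift
  I11: { [B → y .], [L → y . *] }  — shift, reduce
  I12: { [L → y * .] }  — reduce
  I13: { [C → . +], [C → . x T C], [C → x T . C] }  — shift
  I14: { [C → + .] }  — reduce
  I15: { [C → x T C .] }  — reduce
  I16: { [L → C B .] }  — reduce
  I17: { [B → . - +], [B → . T L], [B → . y], [C → . +], [C → . x T C], [L → . B * L], [L → . C B], [L → . y *], [L → B * . L], [T → . +] }  — shift
  I18: { [L → B * L .] }  — reduce
  I19: { [B → - + .] }  — reduce

I6 contains complete items [C → + .], [T → + .] — reduce-reduce conflict.

Answer: Yes — I6: [C → + .] vs [T → + .]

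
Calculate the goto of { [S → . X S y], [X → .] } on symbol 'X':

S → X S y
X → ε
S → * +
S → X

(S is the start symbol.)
{ [S → . * +], [S → . X S y], [S → . X], [S → X . S y], [X → .] }

GOTO(I, 'X') = CLOSURE({ [A → αX.β] : [A → α.Xβ] ∈ I, X = 'X' })

Items with dot before 'X', with the dot advanced:
  [S → . X S y] → [S → X . S y]
Closure of the advanced items:
  [S → X . S y] has the dot before S: add [S → . X S y], [S → . * +], [S → . X]
  [S → . X S y] has the dot before X: add [X → .]

GOTO = { [S → . * +], [S → . X S y], [S → . X], [S → X . S y], [X → .] }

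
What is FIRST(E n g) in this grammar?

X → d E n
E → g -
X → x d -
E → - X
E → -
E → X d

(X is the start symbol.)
FIRST sets of the non-terminals involved (from the grammar, by fixed-point iteration):
  FIRST(E) = { '-', 'd', 'g', 'x' }

To compute FIRST(E n g), process the symbols left to right:
Symbol E is a non-terminal. Add FIRST(E) \ {ε} = { '-', 'd', 'g', 'x' }
E is not nullable (ε ∉ FIRST(E)), so stop here.
FIRST(E n g) = { '-', 'd', 'g', 'x' }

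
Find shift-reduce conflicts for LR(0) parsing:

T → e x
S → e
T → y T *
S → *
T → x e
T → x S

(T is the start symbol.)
No shift-reduce conflicts

Augment with T' → T and build the canonical LR(0) collection (I0 = CLOSURE({[T' → . T]}), then GOTO on every symbol after a dot until no new states appear). It has 11 states:
  I0: { [T → . e x], [T → . x S], [T → . x e], [T → . y T *], [T' → . T] }  — shift
  I1: { [T' → T .] }  — accept
  I2: { [T → e . x] }  — shift
  I3: { [S → . *], [S → . e], [T → x . S], [T → x . e] }  — shift
  I4: { [T → . e x], [T → . x S], [T → . x e], [T → . y T *], [T → y . T *] }  — shift
  I5: { [T → y T . *] }  — shift
  I6: { [T → y T * .] }  — reduce
  I7: { [S → * .] }  — reduce
  I8: { [T → x S .] }  — reduce
  I9: { [S → e .], [T → x e .] }  — 2 reduces
  I10: { [T → e x .] }  — reduce

No state contains both a complete item and a shift item.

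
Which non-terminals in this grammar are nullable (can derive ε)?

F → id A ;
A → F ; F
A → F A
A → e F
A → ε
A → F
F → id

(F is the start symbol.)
A non-terminal is nullable if it can derive ε (the empty string): either it has an ε-production, or it has a production whose right-hand side consists entirely of nullable non-terminals.

ε-productions: A → ε
So A is immediately nullable.
No further non-terminal can be added: every production for the remaining non-terminals contains a terminal or a non-nullable non-terminal.
Nullable = { 'A' }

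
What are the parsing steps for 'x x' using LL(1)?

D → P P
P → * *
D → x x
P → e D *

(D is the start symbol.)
LL(1) parsing maintains a stack (initially the start symbol over $) and the input. At each step: if the stack top is a terminal, match it against the current input token; if it is a non-terminal N, replace it with the RHS of M[N, lookahead] (the unique production whose predict set contains the lookahead).

Stack is shown with the top on the left.

Stack  Input  Action
--------------------
D $    x x $  output D → x x
x x $  x x $  match 'x'
x $    x $    match 'x'
$      $      accept

The string is accepted.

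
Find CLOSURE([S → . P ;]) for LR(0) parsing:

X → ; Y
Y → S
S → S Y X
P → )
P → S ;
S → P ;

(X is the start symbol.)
{ [P → . )], [P → . S ;], [S → . P ;], [S → . S Y X] }

To compute CLOSURE, for each item [A → α.Bβ] where B is a non-terminal, add [B → .γ] for all productions B → γ; repeat for the newly added items until nothing changes.

Start with: [S → . P ;]
  [S → . P ;] has the dot before P: add [P → . )], [P → . S ;]
  [P → . S ;] has the dot before S: add [S → . S Y X]
No further items can be added.

CLOSURE = { [P → . )], [P → . S ;], [S → . P ;], [S → . S Y X] }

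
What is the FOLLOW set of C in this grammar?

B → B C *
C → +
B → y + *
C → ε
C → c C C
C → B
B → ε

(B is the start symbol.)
{ '*', '+', 'c', 'y' }

To compute FOLLOW(C), find every occurrence of C on a right-hand side N → α C β: add FIRST(β) \ {ε}, and if β is empty or nullable also add FOLLOW(N). Iterate to a fixed point.

In B → B C *: C is followed by '*', add FIRST('*') \ {ε} = { '*' }
In C → c C C: C is followed by C, add FIRST(C) \ {ε} = { '*', '+', 'c', 'y' }
  C is nullable, so FOLLOW(C) is also included — that is the set being defined, nothing new
In C → c C C: C is at the end; this adds FOLLOW(C) to itself — nothing new

Taking the union: FOLLOW(C) = { '*', '+', 'c', 'y' }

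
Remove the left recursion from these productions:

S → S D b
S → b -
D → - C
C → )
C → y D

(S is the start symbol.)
S → b - S'
S' → D b S'
S' → ε
D → - C
C → )
C → y D

S is directly left-recursive. The standard transformation for
  A → A α₁ | ... | A α_m | β₁ | ... | β_n
is
  A  → β₁ A' | ... | β_n A'
  A' → α₁ A' | ... | α_m A' | ε

S → b - becomes S → b - S'
S → S D b becomes S' → D b S'
Add S' → ε

Productions for other non-terminals are unchanged:
  D → - C
  C → )
  C → y D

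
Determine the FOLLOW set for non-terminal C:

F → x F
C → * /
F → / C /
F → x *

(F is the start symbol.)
{ '/' }

To compute FOLLOW(C), find every occurrence of C on a right-hand side N → α C β: add FIRST(β) \ {ε}, and if β is empty or nullable also add FOLLOW(N). Iterate to a fixed point.

In F → / C /: C is followed by '/', add FIRST('/') \ {ε} = { '/' }

Taking the union: FOLLOW(C) = { '/' }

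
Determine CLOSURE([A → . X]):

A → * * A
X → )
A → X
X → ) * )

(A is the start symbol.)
To compute CLOSURE, for each item [A → α.Bβ] where B is a non-terminal, add [B → .γ] for all productions B → γ; repeat for the newly added items until nothing changes.

Start with: [A → . X]
  [A → . X] has the dot before X: add [X → . )], [X → . ) * )]
No further items can be added.

CLOSURE = { [A → . X], [X → . ) * )], [X → . )] }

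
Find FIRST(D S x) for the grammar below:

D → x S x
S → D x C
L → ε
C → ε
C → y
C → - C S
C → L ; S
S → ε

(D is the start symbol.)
{ 'x' }

FIRST sets of the non-terminals involved (from the grammar, by fixed-point iteration):
  FIRST(D) = { 'x' }

To compute FIRST(D S x), process the symbols left to right:
Symbol D is a non-terminal. Add FIRST(D) \ {ε} = { 'x' }
D is not nullable (ε ∉ FIRST(D)), so stop here.
FIRST(D S x) = { 'x' }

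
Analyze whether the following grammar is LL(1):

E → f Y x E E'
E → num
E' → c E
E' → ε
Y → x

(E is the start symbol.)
No. Predict set conflict for E': { 'c' }

A grammar is LL(1) if for each non-terminal N with multiple productions, the predict sets of those productions are pairwise disjoint, where PREDICT(N → α) = (FIRST(α) \ {ε}) ∪ (FOLLOW(N) if α ⇒* ε).

Relevant sets:
  FOLLOW(E') = { $, 'c' }

For E:
  PREDICT(E → f Y x E E') = { 'f' }
  PREDICT(E → num) = { 'num' }
For E':
  PREDICT(E' → c E) = { 'c' }
  PREDICT(E' → ε) = { $, 'c' }
Y has a single production, so nothing to check there.

Conflict found: Predict set conflict for E': { 'c' }
The grammar is NOT LL(1).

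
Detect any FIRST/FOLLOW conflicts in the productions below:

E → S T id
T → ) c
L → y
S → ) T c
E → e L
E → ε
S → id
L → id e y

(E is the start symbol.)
Nullable non-terminals: E.
FIRST sets used below: FIRST(S) = { ')', 'id' }

E: nullable alternative(s) E → ε; FOLLOW(E) = { $ }
  E → S T id: FIRST \ {ε} = { ')', 'id' } — disjoint from FOLLOW(E)
  E → e L: FIRST \ {ε} = { 'e' } — disjoint from FOLLOW(E)
  E → ε: FIRST \ {ε} = { } — this is the only nullable alternative, skip

L, S, T have no nullable alternative, so no FIRST/FOLLOW check is needed there.

No FIRST/FOLLOW conflicts found.

Answer: No FIRST/FOLLOW conflicts.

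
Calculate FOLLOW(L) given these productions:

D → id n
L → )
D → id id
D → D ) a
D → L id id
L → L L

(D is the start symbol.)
{ ')', 'id' }

In D → L id id: L is followed by id id, add FIRST(id id) \ {ε} = { 'id' }
In L → L L: L is followed by L, add FIRST(L) \ {ε} = { ')' }
In L → L L: L is at the end; this adds FOLLOW(L) to itself — nothing new

Taking the union: FOLLOW(L) = { ')', 'id' }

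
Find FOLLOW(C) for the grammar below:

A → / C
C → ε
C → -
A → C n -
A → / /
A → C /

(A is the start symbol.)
{ $, '/', 'n' }

To compute FOLLOW(C), find every occurrence of C on a right-hand side N → α C β: add FIRST(β) \ {ε}, and if β is empty or nullable also add FOLLOW(N). Iterate to a fixed point.

In A → / C: C is at the end, add FOLLOW(A)
In A → C n -: C is followed by n '-', add FIRST(n '-') \ {ε} = { 'n' }
In A → C /: C is followed by '/', add FIRST('/') \ {ε} = { '/' }

The FOLLOW sets referred to above (computed the same way, to a fixed point):
  FOLLOW(A) = { $ }

Taking the union: FOLLOW(C) = { $, '/', 'n' }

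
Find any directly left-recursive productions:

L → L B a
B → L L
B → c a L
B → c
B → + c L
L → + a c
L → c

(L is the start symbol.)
L → L B a: LEFT RECURSIVE (starts with L)
B → L L: starts with L
B → c a L: starts with c
B → c: starts with c
B → + c L: starts with '+'
L → + a c: starts with '+'
L → c: starts with c

The grammar has direct left recursion on: L.

Answer: Yes, L is left-recursive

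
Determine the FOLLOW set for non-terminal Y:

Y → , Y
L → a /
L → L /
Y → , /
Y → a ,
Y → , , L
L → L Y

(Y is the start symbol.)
To compute FOLLOW(Y), find every occurrence of Y on a right-hand side N → α Y β: add FIRST(β) \ {ε}, and if β is empty or nullable also add FOLLOW(N). Iterate to a fixed point.

Y is the start symbol, so $ ∈ FOLLOW(Y).
In Y → , Y: Y is at the end; this adds FOLLOW(Y) to itself — nothing new
In L → L Y: Y is at the end, add FOLLOW(L)

The FOLLOW sets referred to above (computed the same way, to a fixed point):
  FOLLOW(L) = { $, ',', '/', 'a' }

Taking the union: FOLLOW(Y) = { $, ',', '/', 'a' }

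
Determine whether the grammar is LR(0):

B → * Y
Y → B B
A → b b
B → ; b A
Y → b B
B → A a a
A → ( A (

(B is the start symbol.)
A grammar is LR(0) if no state in the canonical LR(0) collection has:
  - both a shift item (dot before a terminal) and a complete item (shift-reduce conflict), or
  - two or more complete items (reduce-reduce conflict; the accept item [B' → B .] counts as a complete item here).

Augment with B' → B and build the canonical LR(0) collection (I0 = CLOSURE({[B' → . B]}), then GOTO on every symbol after a dot until no new states appear). It has 20 states:
  I0: { [A → . ( A (], [A → . b b], [B → . * Y], [B → . ; b A], [B → . A a a], [B' → . B] }  — shift
  I1: { [A → ( . A (], [A → . ( A (], [A → . b b] }  — shift
  I2: { [A → . ( A (], [A → . b b], [B → * . Y], [B → . * Y], [B → . ; b A], [B → . A a a], [Y → . B B], [Y → . b B] }  — shift
  I3: { [B → ; . b A] }  — shift
  I4: { [B → A . a a] }  — shift
  I5: { [B' → B .] }  — accept
  I6: { [A → b . b] }  — shift
  I7: { [A → b b .] }  — reduce
  I8: { [B → A a . a] }  — shift
  I9: { [B → A a a .] }  — reduce
  I10: { [A → . ( A (], [A → . b b], [B → ; b . A] }  — shift
  I11: { [B → ; b A .] }  — reduce
  I12: { [A → . ( A (], [A → . b b], [B → . * Y], [B → . ; b A], [B → . A a a], [Y → B . B] }  — shift
  I13: { [B → * Y .] }  — reduce
  I14: { [A → . ( A (], [A → . b b], [A → b . b], [B → . * Y], [B → . ; b A], [B → . A a a], [Y → b . B] }  — shift
  I15: { [Y → b B .] }  — reduce
  I16: { [A → b . b], [A → b b .] }  — shift, reduce
  I17: { [Y → B B .] }  — reduce
  I18: { [A → ( A . (] }  — shift
  I19: { [A → ( A ( .] }  — reduce

Conflict in state I16:
  Shift-reduce conflict between [A → b b .] and [A → b . b]
So the grammar is NOT LR(0).

Answer: No. Shift-reduce conflict between [A → b b .] and [A → b . b]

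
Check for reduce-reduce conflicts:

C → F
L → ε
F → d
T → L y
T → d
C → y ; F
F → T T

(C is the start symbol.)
Augment with C' → C and build the canonical LR(0) collection (I0 = CLOSURE({[C' → . C]}), then GOTO on every symbol after a dot until no new states appear). It has 12 states:
  I0: { [C → . F], [C → . y ; F], [C' → . C], [F → . T T], [F → . d], [L → .], [T → . L y], [T → . d] }  — shift, reduce
  I1: { [C' → C .] }  — accept
  I2: { [C → F .] }  — reduce
  I3: { [T → L . y] }  — shift
  I4: { [F → T . T], [L → .], [T → . L y], [T → . d] }  — shift, reduce
  I5: { [F → d .], [T → d .] }  — 2 reduces
  I6: { [C → y . ; F] }  — shift
  I7: { [C → y ; . F], [F → . T T], [F → . d], [L → .], [T → . L y], [T → . d] }  — shift, reduce
  I8: { [C → y ; F .] }  — reduce
  I9: { [F → T T .] }  — reduce
  I10: { [T → d .] }  — reduce
  I11: { [T → L y .] }  — reduce

I5 contains complete items [F → d .], [T → d .] — reduce-reduce conflict.

Answer: Yes — I5: [F → d .] vs [T → d .]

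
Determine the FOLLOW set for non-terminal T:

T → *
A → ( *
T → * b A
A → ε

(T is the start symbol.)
T is the start symbol, so $ ∈ FOLLOW(T).
T does not occur on any right-hand side.

Taking the union: FOLLOW(T) = { $ }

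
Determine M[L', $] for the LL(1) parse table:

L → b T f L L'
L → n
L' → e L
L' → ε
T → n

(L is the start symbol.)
To find M[L', $], we find productions for L' where $ is in the predict set (PREDICT(N → α) = (FIRST(α) \ {ε}) ∪ (FOLLOW(N) if α ⇒* ε)).

Relevant sets:
  FOLLOW(L') = { $, 'e' }

L' → e L: PREDICT = { 'e' }
L' → ε: PREDICT = { $, 'e' }
  $ is in predict set, so this production goes in M[L', $]

M[L', $] = L' → ε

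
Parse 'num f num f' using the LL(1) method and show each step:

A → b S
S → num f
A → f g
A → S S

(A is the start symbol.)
LL(1) parsing maintains a stack (initially the start symbol over $) and the input. At each step: if the stack top is a terminal, match it against the current input token; if it is a non-terminal N, replace it with the RHS of M[N, lookahead] (the unique production whose predict set contains the lookahead).

Stack is shown with the top on the left.

Stack      Input          Action
--------------------------------
A $        num f num f $  output A → S S
S S $      num f num f $  output S → num f
num f S $  num f num f $  match 'num'
f S $      f num f $      match 'f'
S $        num f $        output S → num f
num f $    num f $        match 'num'
f $        f $            match 'f'
$          $              accept

The string is accepted.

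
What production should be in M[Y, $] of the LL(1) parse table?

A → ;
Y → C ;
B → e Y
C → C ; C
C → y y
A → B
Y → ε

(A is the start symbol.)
To find M[Y, $], we find productions for Y where $ is in the predict set (PREDICT(N → α) = (FIRST(α) \ {ε}) ∪ (FOLLOW(N) if α ⇒* ε)).

Relevant sets:
  FIRST(C) = { 'y' }
  FOLLOW(Y) = { $ }

Y → C ;: PREDICT = { 'y' }
Y → ε: PREDICT = { $ }
  $ is in predict set, so this production goes in M[Y, $]

M[Y, $] = Y → ε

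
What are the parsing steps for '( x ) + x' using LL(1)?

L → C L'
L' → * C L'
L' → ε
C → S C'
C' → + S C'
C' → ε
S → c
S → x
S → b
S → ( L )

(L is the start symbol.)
LL(1) parsing maintains a stack (initially the start symbol over $) and the input. At each step: if the stack top is a terminal, match it against the current input token; if it is a non-terminal N, replace it with the RHS of M[N, lookahead] (the unique production whose predict set contains the lookahead).

Stack is shown with the top on the left.

Stack              Input        Action
--------------------------------------
L $                ( x ) + x $  output L → C L'
C L' $             ( x ) + x $  output C → S C'
S C' L' $          ( x ) + x $  output S → ( L )
( L ) C' L' $      ( x ) + x $  match '('
L ) C' L' $        x ) + x $    output L → C L'
C L' ) C' L' $     x ) + x $    output C → S C'
S C' L' ) C' L' $  x ) + x $    output S → x
x C' L' ) C' L' $  x ) + x $    match 'x'
C' L' ) C' L' $    ) + x $      output C' → ε
L' ) C' L' $       ) + x $      output L' → ε
) C' L' $          ) + x $      match ')'
C' L' $            + x $        output C' → + S C'
+ S C' L' $        + x $        match '+'
S C' L' $          x $          output S → x
x C' L' $          x $          match 'x'
C' L' $            $            output C' → ε
L' $               $            output L' → ε
$                  $            accept

The string is accepted.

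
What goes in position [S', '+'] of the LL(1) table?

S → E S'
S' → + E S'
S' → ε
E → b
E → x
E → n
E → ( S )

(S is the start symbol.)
To find M[S', '+'], we find productions for S' where '+' is in the predict set (PREDICT(N → α) = (FIRST(α) \ {ε}) ∪ (FOLLOW(N) if α ⇒* ε)).

Relevant sets:
  FOLLOW(S') = { $, ')' }

S' → + E S': PREDICT = { '+' }
  '+' is in predict set, so this production goes in M[S', '+']
S' → ε: PREDICT = { $, ')' }

M[S', '+'] = S' → + E S'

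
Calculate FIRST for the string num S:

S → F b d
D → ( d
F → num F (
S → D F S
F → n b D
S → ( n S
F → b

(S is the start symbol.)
To compute FIRST(num S), process the symbols left to right:
Symbol num is a terminal. Add 'num' and stop.
FIRST(num S) = { 'num' }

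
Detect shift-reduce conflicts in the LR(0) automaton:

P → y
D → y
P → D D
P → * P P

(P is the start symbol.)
Augment with P' → P and build the canonical LR(0) collection (I0 = CLOSURE({[P' → . P]}), then GOTO on every symbol after a dot until no new states appear). It has 9 states:
  I0: { [D → . y], [P → . * P P], [P → . D D], [P → . y], [P' → . P] }  — shift
  I1: { [D → . y], [P → * . P P], [P → . * P P], [P → . D D], [P → . y] }  — shift
  I2: { [D → . y], [P → D . D] }  — shift
  I3: { [P' → P .] }  — accept
  I4: { [D → y .], [P → y .] }  — 2 reduces
  I5: { [P → D D .] }  — reduce
  I6: { [D → y .] }  — reduce
  I7: { [D → . y], [P → * P . P], [P → . * P P], [P → . D D], [P → . y] }  — shift
  I8: { [P → * P P .] }  — reduce

No state contains both a complete item and a shift item.

Answer: No shift-reduce conflicts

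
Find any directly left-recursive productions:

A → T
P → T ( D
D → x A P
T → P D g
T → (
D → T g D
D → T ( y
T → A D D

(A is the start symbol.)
No direct left recursion

Direct left recursion occurs when N → N α for some non-terminal N (the right-hand side begins with the left-hand side itself).

A → T: starts with T
P → T ( D: starts with T
D → x A P: starts with x
T → P D g: starts with P
T → (: starts with '('
D → T g D: starts with T
D → T ( y: starts with T
T → A D D: starts with A

No direct left recursion found.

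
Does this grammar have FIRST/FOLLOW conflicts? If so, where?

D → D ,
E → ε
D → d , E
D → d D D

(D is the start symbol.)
A FIRST/FOLLOW conflict occurs when a non-terminal N has a nullable alternative N → β (β ⇒* ε) and another alternative N → α with FIRST(α) ∩ FOLLOW(N) ≠ ∅: on such a lookahead the parser cannot decide between expanding α and letting N vanish via β.

Nullable non-terminals: E.
E has a nullable alternative but only one production, so nothing to check.

D has no nullable alternative, so no FIRST/FOLLOW check is needed there.

No FIRST/FOLLOW conflicts found.

Answer: No FIRST/FOLLOW conflicts.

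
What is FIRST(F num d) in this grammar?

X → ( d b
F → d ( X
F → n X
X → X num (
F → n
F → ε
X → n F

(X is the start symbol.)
FIRST sets of the non-terminals involved (from the grammar, by fixed-point iteration):
  FIRST(F) = { 'd', 'n', ε }

To compute FIRST(F num d), process the symbols left to right:
Symbol F is a non-terminal. Add FIRST(F) \ {ε} = { 'd', 'n' }
F is nullable (ε ∈ FIRST(F)), continue to the next symbol.
Symbol num is a terminal. Add 'num' and stop.
FIRST(F num d) = { 'd', 'n', 'num' }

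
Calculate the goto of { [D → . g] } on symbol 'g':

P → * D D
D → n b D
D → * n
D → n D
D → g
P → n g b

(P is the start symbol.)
GOTO(I, 'g') = CLOSURE({ [A → αX.β] : [A → α.Xβ] ∈ I, X = 'g' })

Items with dot before 'g', with the dot advanced:
  [D → . g] → [D → g .]
Closure adds nothing (no advanced item has the dot before a non-terminal).

GOTO = { [D → g .] }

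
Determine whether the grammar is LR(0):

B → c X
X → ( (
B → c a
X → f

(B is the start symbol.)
A grammar is LR(0) if no state in the canonical LR(0) collection has:
  - both a shift item (dot before a terminal) and a complete item (shift-reduce conflict), or
  - two or more complete items (reduce-reduce conflict; the accept item [B' → B .] counts as a complete item here).

Augment with B' → B and build the canonical LR(0) collection (I0 = CLOSURE({[B' → . B]}), then GOTO on every symbol after a dot until no new states appear). It has 8 states:
  I0: { [B → . c X], [B → . c a], [B' → . B] }  — shift
  I1: { [B' → B .] }  — accept
  I2: { [B → c . X], [B → c . a], [X → . ( (], [X → . f] }  — shift
  I3: { [X → ( . (] }  — shift
  I4: { [B → c X .] }  — reduce
  I5: { [B → c a .] }  — reduce
  I6: { [X → f .] }  — reduce
  I7: { [X → ( ( .] }  — reduce

Every state is either a pure shift/goto state or contains exactly one complete item and nothing to shift — no conflicts. The grammar is LR(0).

Answer: Yes, the grammar is LR(0)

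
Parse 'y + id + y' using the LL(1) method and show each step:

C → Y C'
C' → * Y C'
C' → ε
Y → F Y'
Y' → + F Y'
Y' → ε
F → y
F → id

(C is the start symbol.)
Stack is shown with the top on the left.

Stack        Input         Action
---------------------------------
C $          y + id + y $  output C → Y C'
Y C' $       y + id + y $  output Y → F Y'
F Y' C' $    y + id + y $  output F → y
y Y' C' $    y + id + y $  match 'y'
Y' C' $      + id + y $    output Y' → + F Y'
+ F Y' C' $  + id + y $    match '+'
F Y' C' $    id + y $      output F → id
id Y' C' $   id + y $      match 'id'
Y' C' $      + y $         output Y' → + F Y'
+ F Y' C' $  + y $         match '+'
F Y' C' $    y $           output F → y
y Y' C' $    y $           match 'y'
Y' C' $      $             output Y' → ε
C' $         $             output C' → ε
$            $             accept

The string is accepted.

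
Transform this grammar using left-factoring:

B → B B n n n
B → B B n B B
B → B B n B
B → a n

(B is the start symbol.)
B → B B n B'
B' → n n
B' → B B''
B'' → B
B'' → ε
B → a n

Left-factoring transforms A → αβ₁ | αβ₂ into A → αA' and A' → β₁ | β₂
(α is the longest common prefix among the alternatives). Repeat until
no nonterminal has two alternatives with a common prefix.

Round 1: B has alternatives sharing prefix 'B B n'. Introduce B': B → B B n B'
  Add: B' → n n
  Add: B' → B B
  Add: B' → B

Round 2: B' has alternatives sharing prefix 'B'. Introduce B'': B' → B B''
  Add: B'' → B
  Add: B'' → ε

No remaining common prefixes — done.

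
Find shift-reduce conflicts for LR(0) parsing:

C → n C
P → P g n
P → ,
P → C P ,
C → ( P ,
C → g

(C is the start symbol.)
No shift-reduce conflicts

A shift-reduce conflict occurs when an LR(0) state has both:
  - a complete (reduce) item [A → α .] (dot at the end), and
  - a shift item [B → β . c γ] (dot before a terminal).

Augment with C' → C and build the canonical LR(0) collection (I0 = CLOSURE({[C' → . C]}), then GOTO on every symbol after a dot until no new states appear). It has 14 states:
  I0: { [C → . ( P ,], [C → . g], [C → . n C], [C' → . C] }  — shift
  I1: { [C → ( . P ,], [C → . ( P ,], [C → . g], [C → . n C], [P → . ,], [P → . C P ,], [P → . P g n] }  — shift
  I2: { [C' → C .] }  — accept
  I3: { [C → g .] }  — reduce
  I4: { [C → . ( P ,], [C → . g], [C → . n C], [C → n . C] }  — shift
  I5: { [C → n C .] }  — reduce
  I6: { [P → , .] }  — reduce
  I7: { [C → . ( P ,], [C → . g], [C → . n C], [P → . ,], [P → . C P ,], [P → . P g n], [P → C . P ,] }  — shift
  I8: { [C → ( P . ,], [P → P . g n] }  — shift
  I9: { [C → ( P , .] }  — reduce
  I10: { [P → P g . n] }  — shift
  I11: { [P → P g n .] }  — reduce
  I12: { [P → C P . ,], [P → P . g n] }  — shift
  I13: { [P → C P , .] }  — reduce

No state contains both a complete item and a shift item.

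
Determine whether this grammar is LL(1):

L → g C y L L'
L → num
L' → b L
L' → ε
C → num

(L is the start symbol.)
No. Predict set conflict for L': { 'b' }

A grammar is LL(1) if for each non-terminal N with multiple productions, the predict sets of those productions are pairwise disjoint, where PREDICT(N → α) = (FIRST(α) \ {ε}) ∪ (FOLLOW(N) if α ⇒* ε).

Relevant sets:
  FOLLOW(L') = { $, 'b' }

For L:
  PREDICT(L → g C y L L') = { 'g' }
  PREDICT(L → num) = { 'num' }
For L':
  PREDICT(L' → b L) = { 'b' }
  PREDICT(L' → ε) = { $, 'b' }
C has a single production, so nothing to check there.

Conflict found: Predict set conflict for L': { 'b' }
The grammar is NOT LL(1).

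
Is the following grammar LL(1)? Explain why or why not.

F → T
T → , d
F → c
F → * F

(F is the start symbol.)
A grammar is LL(1) if for each non-terminal N with multiple productions, the predict sets of those productions are pairwise disjoint, where PREDICT(N → α) = (FIRST(α) \ {ε}) ∪ (FOLLOW(N) if α ⇒* ε).

Relevant sets:
  FIRST(T) = { ',' }

For F:
  PREDICT(F → T) = { ',' }
  PREDICT(F → c) = { 'c' }
  PREDICT(F → '*' F) = { '*' }
T has a single production, so nothing to check there.

All predict sets are disjoint. The grammar IS LL(1).

Answer: Yes, the grammar is LL(1).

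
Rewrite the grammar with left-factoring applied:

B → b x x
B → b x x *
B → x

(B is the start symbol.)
Left-factoring transforms A → αβ₁ | αβ₂ into A → αA' and A' → β₁ | β₂
(α is the longest common prefix among the alternatives). Repeat until
no nonterminal has two alternatives with a common prefix.

Round 1: B has alternatives sharing prefix 'b x x'. Introduce B': B → b x x B'
  Add: B' → ε
  Add: B' → *

No remaining common prefixes — done.

Resulting grammar:
B → b x x B'
B' → ε
B' → *
B → x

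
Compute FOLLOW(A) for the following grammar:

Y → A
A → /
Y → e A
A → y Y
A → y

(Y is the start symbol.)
To compute FOLLOW(A), find every occurrence of A on a right-hand side N → α A β: add FIRST(β) \ {ε}, and if β is empty or nullable also add FOLLOW(N). Iterate to a fixed point.

In Y → A: A is at the end, add FOLLOW(Y)
In Y → e A: A is at the end, add FOLLOW(Y)

The FOLLOW sets referred to above (computed the same way, to a fixed point):
  FOLLOW(Y) = { $ }

Taking the union: FOLLOW(A) = { $ }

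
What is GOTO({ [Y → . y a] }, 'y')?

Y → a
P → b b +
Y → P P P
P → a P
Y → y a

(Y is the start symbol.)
GOTO(I, 'y') = CLOSURE({ [A → αX.β] : [A → α.Xβ] ∈ I, X = 'y' })

Items with dot before 'y', with the dot advanced:
  [Y → . y a] → [Y → y . a]
Closure adds nothing (no advanced item has the dot before a non-terminal).

GOTO = { [Y → y . a] }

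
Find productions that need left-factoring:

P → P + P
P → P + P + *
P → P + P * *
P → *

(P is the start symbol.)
Left-factoring is needed when two productions for the same non-terminal
share a common prefix on the right-hand side.

Productions for P:
  P → P + P
  P → P + P + *
  P → P + P * *
  P → *

Found common prefix 'P + P' in productions for P

Answer: Yes, P has productions with common prefix 'P + P'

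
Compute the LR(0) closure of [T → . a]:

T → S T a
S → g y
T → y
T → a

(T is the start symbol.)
{ [T → . a] }

Start with: [T → . a]
The dot precedes the terminal a, so nothing is added.

CLOSURE = { [T → . a] }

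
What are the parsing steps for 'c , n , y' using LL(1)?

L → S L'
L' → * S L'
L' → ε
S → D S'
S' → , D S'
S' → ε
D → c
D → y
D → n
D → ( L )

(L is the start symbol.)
Stack is shown with the top on the left.

Stack        Input        Action
--------------------------------
L $          c , n , y $  output L → S L'
S L' $       c , n , y $  output S → D S'
D S' L' $    c , n , y $  output D → c
c S' L' $    c , n , y $  match 'c'
S' L' $      , n , y $    output S' → , D S'
, D S' L' $  , n , y $    match ','
D S' L' $    n , y $      output D → n
n S' L' $    n , y $      match 'n'
S' L' $      , y $        output S' → , D S'
, D S' L' $  , y $        match ','
D S' L' $    y $          output D → y
y S' L' $    y $          match 'y'
S' L' $      $            output S' → ε
L' $         $            output L' → ε
$            $            accept

The string is accepted.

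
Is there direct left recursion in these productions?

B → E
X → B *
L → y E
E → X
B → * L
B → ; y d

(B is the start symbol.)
Direct left recursion occurs when N → N α for some non-terminal N (the right-hand side begins with the left-hand side itself).

B → E: starts with E
X → B *: starts with B
L → y E: starts with y
E → X: starts with X
B → * L: starts with '*'
B → ; y d: starts with ';'

No direct left recursion found.

Answer: No direct left recursion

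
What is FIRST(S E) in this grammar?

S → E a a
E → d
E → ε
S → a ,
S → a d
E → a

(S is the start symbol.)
{ 'a', 'd' }

FIRST sets of the non-terminals involved (from the grammar, by fixed-point iteration):
  FIRST(S) = { 'a', 'd' }

To compute FIRST(S E), process the symbols left to right:
Symbol S is a non-terminal. Add FIRST(S) \ {ε} = { 'a', 'd' }
S is not nullable (ε ∉ FIRST(S)), so stop here.
FIRST(S E) = { 'a', 'd' }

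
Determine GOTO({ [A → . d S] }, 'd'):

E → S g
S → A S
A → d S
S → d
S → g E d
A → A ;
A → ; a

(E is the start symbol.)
GOTO(I, 'd') = CLOSURE({ [A → αX.β] : [A → α.Xβ] ∈ I, X = 'd' })

Items with dot before 'd', with the dot advanced:
  [A → . d S] → [A → d . S]
Closure of the advanced items:
  [A → d . S] has the dot before S: add [S → . A S], [S → . d], [S → . g E d]
  [S → . A S] has the dot before A: add [A → . d S], [A → . A ;], [A → . ; a]

GOTO = { [A → . ; a], [A → . A ;], [A → . d S], [A → d . S], [S → . A S], [S → . d], [S → . g E d] }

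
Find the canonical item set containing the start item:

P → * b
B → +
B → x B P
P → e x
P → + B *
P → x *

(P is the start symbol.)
{ [P → . * b], [P → . + B *], [P → . e x], [P → . x *], [P' → . P] }

First, augment the grammar with P' → P
I₀ = CLOSURE({ [P' → . P] }):
  [P' → . P] has the dot before P: add [P → . * b], [P → . e x], [P → . + B *], [P → . x *]
No further items can be added.

I₀ = { [P → . * b], [P → . + B *], [P → . e x], [P → . x *], [P' → . P] }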